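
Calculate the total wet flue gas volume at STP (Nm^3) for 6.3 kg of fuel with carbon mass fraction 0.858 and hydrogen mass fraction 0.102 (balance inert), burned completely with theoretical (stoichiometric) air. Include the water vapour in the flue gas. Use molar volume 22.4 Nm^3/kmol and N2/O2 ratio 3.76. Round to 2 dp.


Per kg fuel: CO2 = (C/12 kmol)*22.4 = (0.858/12)*22.4 = 1.60160 Nm^3
Per kg fuel: H2O = (H/2 kmol)*22.4 = (0.102/2)*22.4 = 1.14240 Nm^3
O2 needed per kg fuel = C/12 + H/4 = 0.858/12 + 0.102/4 = 0.09700000 kmol
Per kg fuel: N2 = O2*3.76*22.4 = 0.09700000*3.76*22.4 = 8.16973 Nm^3
Total per kg = 1.60160 + 1.14240 + 8.16973 = 10.91373 Nm^3
Total = 10.91373 * 6.3 = 68.76 Nm^3


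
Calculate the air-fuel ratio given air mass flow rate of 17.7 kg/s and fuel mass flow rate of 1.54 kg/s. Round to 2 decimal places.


AFR = m_air / m_fuel
AFR = 17.7 / 1.54 = 11.49


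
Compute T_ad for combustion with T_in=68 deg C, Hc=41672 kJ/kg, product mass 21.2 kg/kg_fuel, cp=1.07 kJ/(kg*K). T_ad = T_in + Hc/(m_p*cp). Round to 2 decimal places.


T_ad = T_in + Hc / (m_p * cp)
Denominator = 21.2 * 1.07 = 22.6840
Temperature rise = 41672 / 22.6840 = 1837.07 K
T_ad = 68 + 1837.07 = 1905.07 deg C


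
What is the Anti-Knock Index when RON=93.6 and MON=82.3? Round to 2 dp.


AKI = (RON + MON) / 2
AKI = (93.6 + 82.3) / 2
AKI = 175.9 / 2 = 87.95


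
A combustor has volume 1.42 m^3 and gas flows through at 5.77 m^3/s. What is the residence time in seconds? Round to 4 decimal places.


tau = V / Q_flow
tau = 1.42 / 5.77 = 0.2461 s


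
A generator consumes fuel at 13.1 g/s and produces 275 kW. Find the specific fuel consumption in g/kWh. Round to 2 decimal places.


SFC = (mf / BP) * 3600
Rate = 13.1 / 275 = 0.047636 g/(s*kW)
SFC = 0.047636 * 3600 = 171.49 g/kWh


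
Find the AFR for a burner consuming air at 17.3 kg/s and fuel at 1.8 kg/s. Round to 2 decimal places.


AFR = m_air / m_fuel
AFR = 17.3 / 1.8 = 9.61


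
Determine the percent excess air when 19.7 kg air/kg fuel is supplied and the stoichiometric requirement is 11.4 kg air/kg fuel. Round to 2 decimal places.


Excess air = actual - stoichiometric = 19.7 - 11.4 = 8.30 kg/kg fuel
Excess air % = (excess / stoich) * 100 = (8.30 / 11.4) * 100 = 72.81%


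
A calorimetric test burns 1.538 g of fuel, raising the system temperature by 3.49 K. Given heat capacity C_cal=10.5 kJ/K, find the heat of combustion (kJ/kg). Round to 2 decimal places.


Hc = C_cal * delta_T / m_fuel
Q_released = 10.5 * 3.49 = 36.6450 kJ
m_fuel = 1.538 g = 1.538/1000 kg = 0.001538 kg
Hc = 36.6450 / 0.001538 = 23826.40 kJ/kg


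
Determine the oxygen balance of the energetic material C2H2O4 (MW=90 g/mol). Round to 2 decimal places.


OB = -1600 * (2C + H/2 - O) / MW
Inner = 2*2 + 2/2 - 4 = 1.00
OB = -1600 * 1.00 / 90 = -17.78%


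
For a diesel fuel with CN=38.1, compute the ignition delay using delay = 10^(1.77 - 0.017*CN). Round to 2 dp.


delay = 10^(1.77 - 0.017*CN)
Exponent = 1.77 - 0.017*38.1 = 1.1223
delay = 10^1.1223 = 13.25 ms


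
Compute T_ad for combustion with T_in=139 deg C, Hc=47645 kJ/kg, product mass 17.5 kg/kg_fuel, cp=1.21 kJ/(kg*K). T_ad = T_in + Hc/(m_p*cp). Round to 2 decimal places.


T_ad = T_in + Hc / (m_p * cp)
Denominator = 17.5 * 1.21 = 21.1750
Temperature rise = 47645 / 21.1750 = 2250.06 K
T_ad = 139 + 2250.06 = 2389.06 deg C


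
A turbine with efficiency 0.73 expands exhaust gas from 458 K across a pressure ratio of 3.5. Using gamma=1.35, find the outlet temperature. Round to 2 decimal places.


T_out = T_in * (1 - eta * (1 - PR^(-(gamma-1)/gamma)))
Exponent = -(1.35-1)/1.35 = -0.25925926
PR^exp = 3.5^(-0.25925926) = 0.72267881
Factor = 1 - 0.73*(1 - 0.72267881) = 0.79755553
T_out = 458 * 0.79755553 = 365.28 K


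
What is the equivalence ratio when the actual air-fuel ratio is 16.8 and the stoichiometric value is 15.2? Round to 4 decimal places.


phi = AFR_stoich / AFR_actual
phi = 15.2 / 16.8 = 0.9048


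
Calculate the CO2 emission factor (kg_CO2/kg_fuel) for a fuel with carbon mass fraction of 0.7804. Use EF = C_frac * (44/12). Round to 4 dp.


EF = C_frac * (M_CO2 / M_C)
EF = 0.7804 * (44/12)
EF = 0.7804 * 3.666667 = 2.8615 kg_CO2/kg_fuel


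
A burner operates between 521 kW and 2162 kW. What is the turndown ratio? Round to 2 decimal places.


TDR = Q_max / Q_min
TDR = 2162 / 521 = 4.15


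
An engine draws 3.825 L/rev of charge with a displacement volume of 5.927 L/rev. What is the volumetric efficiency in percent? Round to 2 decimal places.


eta_v = (V_actual / V_disp) * 100
Ratio = 3.825 / 5.927 = 0.6454
eta_v = 0.6454 * 100 = 64.54%


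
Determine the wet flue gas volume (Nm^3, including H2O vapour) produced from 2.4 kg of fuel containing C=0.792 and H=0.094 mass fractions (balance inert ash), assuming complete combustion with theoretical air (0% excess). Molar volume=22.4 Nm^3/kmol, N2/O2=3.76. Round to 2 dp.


Per kg fuel: CO2 = (C/12 kmol)*22.4 = (0.792/12)*22.4 = 1.47840 Nm^3
Per kg fuel: H2O = (H/2 kmol)*22.4 = (0.094/2)*22.4 = 1.05280 Nm^3
O2 needed per kg fuel = C/12 + H/4 = 0.792/12 + 0.094/4 = 0.08950000 kmol
Per kg fuel: N2 = O2*3.76*22.4 = 0.08950000*3.76*22.4 = 7.53805 Nm^3
Total per kg = 1.47840 + 1.05280 + 7.53805 = 10.06925 Nm^3
Total = 10.06925 * 2.4 = 24.17 Nm^3


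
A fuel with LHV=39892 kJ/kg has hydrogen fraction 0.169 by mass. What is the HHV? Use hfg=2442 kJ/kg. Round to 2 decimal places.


HHV = LHV + hfg * 9 * H
Water addition = 2442 * 9 * 0.169 = 3714.282 kJ/kg
HHV = 39892 + 3714.282 = 43606.28 kJ/kg


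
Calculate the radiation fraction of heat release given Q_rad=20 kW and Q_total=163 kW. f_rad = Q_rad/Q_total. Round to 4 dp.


f_rad = Q_rad / Q_total
f_rad = 20 / 163 = 0.1227


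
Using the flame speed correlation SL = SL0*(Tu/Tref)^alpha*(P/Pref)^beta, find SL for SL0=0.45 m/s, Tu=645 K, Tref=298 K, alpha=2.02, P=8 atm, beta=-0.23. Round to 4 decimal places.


SL = SL0 * (Tu/Tref)^alpha * (P/Pref)^beta
T ratio = 645/298 = 2.16442953
(T ratio)^alpha = 2.16442953^2.02 = 4.757664
(P/Pref)^beta = 8^(-0.23) = 0.619854
SL = 0.45 * 4.757664 * 0.619854 = 1.3271 m/s


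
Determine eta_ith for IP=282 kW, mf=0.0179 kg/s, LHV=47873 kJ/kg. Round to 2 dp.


eta_ith = (IP / (mf * LHV)) * 100
Denominator = 0.0179 * 47873 = 856.9267 kW
eta_ith = (282 / 856.9267) * 100 = 32.91%


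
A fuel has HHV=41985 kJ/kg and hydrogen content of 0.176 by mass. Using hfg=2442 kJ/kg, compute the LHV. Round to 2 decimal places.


LHV = HHV - hfg * 9 * H
Water correction = 2442 * 9 * 0.176 = 3868.128 kJ/kg
LHV = 41985 - 3868.128 = 38116.87 kJ/kg


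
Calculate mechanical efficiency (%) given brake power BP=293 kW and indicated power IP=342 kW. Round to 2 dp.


eta_mech = (BP / IP) * 100
Ratio = 293 / 342 = 0.8567
eta_mech = 0.8567 * 100 = 85.67%


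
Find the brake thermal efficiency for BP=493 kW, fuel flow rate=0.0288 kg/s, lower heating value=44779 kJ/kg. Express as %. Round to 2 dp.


eta_BTE = (BP / (mf * LHV)) * 100
Denominator = 0.0288 * 44779 = 1289.6352 kW
eta_BTE = (493 / 1289.6352) * 100 = 38.23%


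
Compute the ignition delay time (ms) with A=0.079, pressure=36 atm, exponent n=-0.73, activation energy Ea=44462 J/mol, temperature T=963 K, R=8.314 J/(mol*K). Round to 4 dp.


tau = A * P^n * exp(Ea/(R*T))
P^n = 36^(-0.73) = 0.07309694
Ea/(R*T) = 44462/(8.314*963) = 5.553320
exp(Ea/(R*T)) = 258.092962
tau = 0.079 * 0.07309694 * 258.092962 = 1.4904 ms


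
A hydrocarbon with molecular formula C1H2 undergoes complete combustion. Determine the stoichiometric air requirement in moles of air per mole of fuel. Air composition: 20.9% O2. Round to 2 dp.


Balanced combustion: C1H2 + 1.5 O2 -> 1 CO2 + 1 H2O
O2 needed = C + H/4 = 1 + 2/4 = 1.50 moles
Air moles = O2 / 0.209 = 1.50 / 0.209 = 7.18 moles air


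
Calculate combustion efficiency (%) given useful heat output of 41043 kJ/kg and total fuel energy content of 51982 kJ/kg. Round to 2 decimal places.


Efficiency = (Q_useful / Q_fuel) * 100
Efficiency = (41043 / 51982) * 100
Efficiency = 0.7896 * 100 = 78.96%


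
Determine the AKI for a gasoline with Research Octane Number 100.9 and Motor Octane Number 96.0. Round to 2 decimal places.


AKI = (RON + MON) / 2
AKI = (100.9 + 96.0) / 2
AKI = 196.9 / 2 = 98.45


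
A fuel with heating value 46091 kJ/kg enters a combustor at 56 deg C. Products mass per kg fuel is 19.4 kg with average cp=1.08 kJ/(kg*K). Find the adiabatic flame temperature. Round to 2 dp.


T_ad = T_in + Hc / (m_p * cp)
Denominator = 19.4 * 1.08 = 20.9520
Temperature rise = 46091 / 20.9520 = 2199.84 K
T_ad = 56 + 2199.84 = 2255.84 deg C


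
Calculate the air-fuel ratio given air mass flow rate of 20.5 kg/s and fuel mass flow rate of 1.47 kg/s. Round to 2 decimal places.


AFR = m_air / m_fuel
AFR = 20.5 / 1.47 = 13.95


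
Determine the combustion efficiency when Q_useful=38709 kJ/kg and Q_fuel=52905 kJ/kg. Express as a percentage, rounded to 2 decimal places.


Efficiency = (Q_useful / Q_fuel) * 100
Efficiency = (38709 / 52905) * 100
Efficiency = 0.7317 * 100 = 73.17%


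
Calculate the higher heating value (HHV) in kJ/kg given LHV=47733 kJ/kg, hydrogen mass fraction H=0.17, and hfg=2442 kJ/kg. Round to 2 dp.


HHV = LHV + hfg * 9 * H
Water addition = 2442 * 9 * 0.17 = 3736.260 kJ/kg
HHV = 47733 + 3736.260 = 51469.26 kJ/kg


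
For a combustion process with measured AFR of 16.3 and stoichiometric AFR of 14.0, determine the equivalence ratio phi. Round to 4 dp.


phi = AFR_stoich / AFR_actual
phi = 14.0 / 16.3 = 0.8589


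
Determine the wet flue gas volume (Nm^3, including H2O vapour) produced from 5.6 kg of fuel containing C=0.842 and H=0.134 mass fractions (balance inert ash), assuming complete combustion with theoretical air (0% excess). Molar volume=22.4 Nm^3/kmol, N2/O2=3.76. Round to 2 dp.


Per kg fuel: CO2 = (C/12 kmol)*22.4 = (0.842/12)*22.4 = 1.57173 Nm^3
Per kg fuel: H2O = (H/2 kmol)*22.4 = (0.134/2)*22.4 = 1.50080 Nm^3
O2 needed per kg fuel = C/12 + H/4 = 0.842/12 + 0.134/4 = 0.10366667 kmol
Per kg fuel: N2 = O2*3.76*22.4 = 0.10366667*3.76*22.4 = 8.73122 Nm^3
Total per kg = 1.57173 + 1.50080 + 8.73122 = 11.80375 Nm^3
Total = 11.80375 * 5.6 = 66.10 Nm^3


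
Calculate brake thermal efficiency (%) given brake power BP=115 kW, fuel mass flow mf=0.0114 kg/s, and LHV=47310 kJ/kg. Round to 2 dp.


eta_BTE = (BP / (mf * LHV)) * 100
Denominator = 0.0114 * 47310 = 539.3340 kW
eta_BTE = (115 / 539.3340) * 100 = 21.32%


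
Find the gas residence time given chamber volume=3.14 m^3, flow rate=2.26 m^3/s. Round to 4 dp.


tau = V / Q_flow
tau = 3.14 / 2.26 = 1.3894 s


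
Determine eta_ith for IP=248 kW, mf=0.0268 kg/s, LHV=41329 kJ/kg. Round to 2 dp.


eta_ith = (IP / (mf * LHV)) * 100
Denominator = 0.0268 * 41329 = 1107.6172 kW
eta_ith = (248 / 1107.6172) * 100 = 22.39%


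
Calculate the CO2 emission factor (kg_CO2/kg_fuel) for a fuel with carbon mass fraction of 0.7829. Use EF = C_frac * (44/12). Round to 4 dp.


EF = C_frac * (M_CO2 / M_C)
EF = 0.7829 * (44/12)
EF = 0.7829 * 3.666667 = 2.8706 kg_CO2/kg_fuel


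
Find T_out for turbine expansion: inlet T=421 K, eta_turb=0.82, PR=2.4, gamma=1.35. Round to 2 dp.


T_out = T_in * (1 - eta * (1 - PR^(-(gamma-1)/gamma)))
Exponent = -(1.35-1)/1.35 = -0.25925926
PR^exp = 2.4^(-0.25925926) = 0.79694200
Factor = 1 - 0.82*(1 - 0.79694200) = 0.83349244
T_out = 421 * 0.83349244 = 350.90 K


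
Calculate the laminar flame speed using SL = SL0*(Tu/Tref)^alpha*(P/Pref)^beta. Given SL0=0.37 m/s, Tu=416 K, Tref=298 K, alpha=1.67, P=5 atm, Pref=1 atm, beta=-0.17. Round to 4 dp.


SL = SL0 * (Tu/Tref)^alpha * (P/Pref)^beta
T ratio = 416/298 = 1.39597315
(T ratio)^alpha = 1.39597315^1.67 = 1.745600
(P/Pref)^beta = 5^(-0.17) = 0.760633
SL = 0.37 * 1.745600 * 0.760633 = 0.4913 m/s


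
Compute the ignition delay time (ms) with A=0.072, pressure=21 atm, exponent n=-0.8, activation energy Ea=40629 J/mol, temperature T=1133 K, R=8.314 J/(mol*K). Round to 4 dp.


tau = A * P^n * exp(Ea/(R*T))
P^n = 21^(-0.8) = 0.08754363
Ea/(R*T) = 40629/(8.314*1133) = 4.313166
exp(Ea/(R*T)) = 74.676563
tau = 0.072 * 0.08754363 * 74.676563 = 0.4707 ms


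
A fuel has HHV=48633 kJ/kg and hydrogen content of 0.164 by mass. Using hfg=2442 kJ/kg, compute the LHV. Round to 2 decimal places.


LHV = HHV - hfg * 9 * H
Water correction = 2442 * 9 * 0.164 = 3604.392 kJ/kg
LHV = 48633 - 3604.392 = 45028.61 kJ/kg


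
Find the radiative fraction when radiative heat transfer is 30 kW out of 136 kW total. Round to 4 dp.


f_rad = Q_rad / Q_total
f_rad = 30 / 136 = 0.2206


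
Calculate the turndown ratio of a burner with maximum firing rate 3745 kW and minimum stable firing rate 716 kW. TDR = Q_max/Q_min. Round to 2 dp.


TDR = Q_max / Q_min
TDR = 3745 / 716 = 5.23


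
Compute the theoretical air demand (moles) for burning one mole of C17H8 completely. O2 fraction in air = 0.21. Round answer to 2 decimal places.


Balanced combustion: C17H8 + 19 O2 -> 17 CO2 + 4 H2O
O2 needed = C + H/4 = 17 + 8/4 = 19.00 moles
Air moles = O2 / 0.21 = 19.00 / 0.21 = 90.48 moles air


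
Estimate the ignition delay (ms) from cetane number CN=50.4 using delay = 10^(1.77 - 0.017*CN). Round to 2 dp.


delay = 10^(1.77 - 0.017*CN)
Exponent = 1.77 - 0.017*50.4 = 0.9132
delay = 10^0.9132 = 8.19 ms


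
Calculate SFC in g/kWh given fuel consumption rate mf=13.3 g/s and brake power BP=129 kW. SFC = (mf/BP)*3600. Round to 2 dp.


SFC = (mf / BP) * 3600
Rate = 13.3 / 129 = 0.103101 g/(s*kW)
SFC = 0.103101 * 3600 = 371.16 g/kWh


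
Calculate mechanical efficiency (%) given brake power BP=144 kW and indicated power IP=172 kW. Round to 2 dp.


eta_mech = (BP / IP) * 100
Ratio = 144 / 172 = 0.8372
eta_mech = 0.8372 * 100 = 83.72%


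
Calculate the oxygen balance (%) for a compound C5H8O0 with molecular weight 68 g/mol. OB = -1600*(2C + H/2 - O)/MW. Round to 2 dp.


OB = -1600 * (2C + H/2 - O) / MW
Inner = 2*5 + 8/2 - 0 = 14.00
OB = -1600 * 14.00 / 68 = -329.41%


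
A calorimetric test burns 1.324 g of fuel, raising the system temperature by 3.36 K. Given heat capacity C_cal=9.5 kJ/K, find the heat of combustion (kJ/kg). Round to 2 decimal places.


Hc = C_cal * delta_T / m_fuel
Q_released = 9.5 * 3.36 = 31.9200 kJ
m_fuel = 1.324 g = 1.324/1000 kg = 0.001324 kg
Hc = 31.9200 / 0.001324 = 24108.76 kJ/kg


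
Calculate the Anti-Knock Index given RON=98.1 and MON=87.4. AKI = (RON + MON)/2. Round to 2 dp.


AKI = (RON + MON) / 2
AKI = (98.1 + 87.4) / 2
AKI = 185.5 / 2 = 92.75


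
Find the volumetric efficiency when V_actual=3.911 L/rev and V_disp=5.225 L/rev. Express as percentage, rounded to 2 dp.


eta_v = (V_actual / V_disp) * 100
Ratio = 3.911 / 5.225 = 0.7485
eta_v = 0.7485 * 100 = 74.85%


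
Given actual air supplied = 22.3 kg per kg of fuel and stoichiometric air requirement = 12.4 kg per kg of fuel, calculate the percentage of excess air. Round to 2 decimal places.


Excess air = actual - stoichiometric = 22.3 - 12.4 = 9.90 kg/kg fuel
Excess air % = (excess / stoich) * 100 = (9.90 / 12.4) * 100 = 79.84%


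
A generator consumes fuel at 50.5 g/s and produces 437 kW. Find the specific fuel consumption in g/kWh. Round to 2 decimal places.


SFC = (mf / BP) * 3600
Rate = 50.5 / 437 = 0.115561 g/(s*kW)
SFC = 0.115561 * 3600 = 416.02 g/kWh


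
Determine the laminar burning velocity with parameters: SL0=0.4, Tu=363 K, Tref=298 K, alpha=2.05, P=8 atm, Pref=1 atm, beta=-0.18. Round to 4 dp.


SL = SL0 * (Tu/Tref)^alpha * (P/Pref)^beta
T ratio = 363/298 = 1.21812081
(T ratio)^alpha = 1.21812081^2.05 = 1.498529
(P/Pref)^beta = 8^(-0.18) = 0.687771
SL = 0.4 * 1.498529 * 0.687771 = 0.4123 m/s


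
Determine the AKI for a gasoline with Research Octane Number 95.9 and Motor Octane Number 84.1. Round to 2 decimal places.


AKI = (RON + MON) / 2
AKI = (95.9 + 84.1) / 2
AKI = 180.0 / 2 = 90.00


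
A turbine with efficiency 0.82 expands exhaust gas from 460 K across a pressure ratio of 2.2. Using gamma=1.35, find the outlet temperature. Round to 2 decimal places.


T_out = T_in * (1 - eta * (1 - PR^(-(gamma-1)/gamma)))
Exponent = -(1.35-1)/1.35 = -0.25925926
PR^exp = 2.2^(-0.25925926) = 0.81512413
Factor = 1 - 0.82*(1 - 0.81512413) = 0.84840179
T_out = 460 * 0.84840179 = 390.26 K


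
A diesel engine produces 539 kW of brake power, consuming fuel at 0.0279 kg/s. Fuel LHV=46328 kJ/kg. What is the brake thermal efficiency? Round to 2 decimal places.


eta_BTE = (BP / (mf * LHV)) * 100
Denominator = 0.0279 * 46328 = 1292.5512 kW
eta_BTE = (539 / 1292.5512) * 100 = 41.70%


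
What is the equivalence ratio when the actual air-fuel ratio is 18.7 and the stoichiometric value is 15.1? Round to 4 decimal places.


phi = AFR_stoich / AFR_actual
phi = 15.1 / 18.7 = 0.8075


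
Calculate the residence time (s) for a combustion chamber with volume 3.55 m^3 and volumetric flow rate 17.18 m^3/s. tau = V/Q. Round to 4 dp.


tau = V / Q_flow
tau = 3.55 / 17.18 = 0.2066 s


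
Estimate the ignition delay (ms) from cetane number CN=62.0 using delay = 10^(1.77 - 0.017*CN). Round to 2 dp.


delay = 10^(1.77 - 0.017*CN)
Exponent = 1.77 - 0.017*62.0 = 0.7160
delay = 10^0.7160 = 5.20 ms


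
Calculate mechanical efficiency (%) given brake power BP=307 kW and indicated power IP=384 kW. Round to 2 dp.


eta_mech = (BP / IP) * 100
Ratio = 307 / 384 = 0.7995
eta_mech = 0.7995 * 100 = 79.95%


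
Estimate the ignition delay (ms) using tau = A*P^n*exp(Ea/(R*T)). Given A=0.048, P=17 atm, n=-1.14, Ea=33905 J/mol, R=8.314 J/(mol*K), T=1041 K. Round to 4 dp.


tau = A * P^n * exp(Ea/(R*T))
P^n = 17^(-1.14) = 0.03956291
Ea/(R*T) = 33905/(8.314*1041) = 3.917446
exp(Ea/(R*T)) = 50.271877
tau = 0.048 * 0.03956291 * 50.271877 = 0.0955 ms


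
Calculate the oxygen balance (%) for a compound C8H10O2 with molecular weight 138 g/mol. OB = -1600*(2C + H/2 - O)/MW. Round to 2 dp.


OB = -1600 * (2C + H/2 - O) / MW
Inner = 2*8 + 10/2 - 2 = 19.00
OB = -1600 * 19.00 / 138 = -220.29%


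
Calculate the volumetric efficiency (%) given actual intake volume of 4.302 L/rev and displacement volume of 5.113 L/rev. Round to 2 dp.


eta_v = (V_actual / V_disp) * 100
Ratio = 4.302 / 5.113 = 0.8414
eta_v = 0.8414 * 100 = 84.14%


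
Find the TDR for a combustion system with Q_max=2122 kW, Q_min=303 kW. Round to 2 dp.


TDR = Q_max / Q_min
TDR = 2122 / 303 = 7.00


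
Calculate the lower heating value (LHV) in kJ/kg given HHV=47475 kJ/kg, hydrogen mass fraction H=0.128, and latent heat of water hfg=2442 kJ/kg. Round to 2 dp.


LHV = HHV - hfg * 9 * H
Water correction = 2442 * 9 * 0.128 = 2813.184 kJ/kg
LHV = 47475 - 2813.184 = 44661.82 kJ/kg


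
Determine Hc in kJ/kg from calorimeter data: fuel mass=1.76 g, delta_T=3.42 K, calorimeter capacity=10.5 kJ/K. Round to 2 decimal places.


Hc = C_cal * delta_T / m_fuel
Q_released = 10.5 * 3.42 = 35.9100 kJ
m_fuel = 1.76 g = 1.76/1000 kg = 0.001760 kg
Hc = 35.9100 / 0.001760 = 20403.41 kJ/kg


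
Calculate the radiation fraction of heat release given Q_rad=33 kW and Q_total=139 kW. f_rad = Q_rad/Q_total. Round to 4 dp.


f_rad = Q_rad / Q_total
f_rad = 33 / 139 = 0.2374


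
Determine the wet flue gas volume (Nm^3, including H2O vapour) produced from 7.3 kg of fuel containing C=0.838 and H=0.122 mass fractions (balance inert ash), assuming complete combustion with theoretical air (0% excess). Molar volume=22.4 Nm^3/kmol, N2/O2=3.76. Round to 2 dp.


Per kg fuel: CO2 = (C/12 kmol)*22.4 = (0.838/12)*22.4 = 1.56427 Nm^3
Per kg fuel: H2O = (H/2 kmol)*22.4 = (0.122/2)*22.4 = 1.36640 Nm^3
O2 needed per kg fuel = C/12 + H/4 = 0.838/12 + 0.122/4 = 0.10033333 kmol
Per kg fuel: N2 = O2*3.76*22.4 = 0.10033333*3.76*22.4 = 8.45047 Nm^3
Total per kg = 1.56427 + 1.36640 + 8.45047 = 11.38114 Nm^3
Total = 11.38114 * 7.3 = 83.08 Nm^3


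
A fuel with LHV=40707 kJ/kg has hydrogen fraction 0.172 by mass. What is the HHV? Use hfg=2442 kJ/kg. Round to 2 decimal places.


HHV = LHV + hfg * 9 * H
Water addition = 2442 * 9 * 0.172 = 3780.216 kJ/kg
HHV = 40707 + 3780.216 = 44487.22 kJ/kg


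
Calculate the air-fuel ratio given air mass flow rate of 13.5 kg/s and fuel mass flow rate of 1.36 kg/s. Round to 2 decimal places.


AFR = m_air / m_fuel
AFR = 13.5 / 1.36 = 9.93


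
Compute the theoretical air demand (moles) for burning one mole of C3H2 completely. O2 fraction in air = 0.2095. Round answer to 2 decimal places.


Balanced combustion: C3H2 + 3.5 O2 -> 3 CO2 + 1 H2O
O2 needed = C + H/4 = 3 + 2/4 = 3.50 moles
Air moles = O2 / 0.2095 = 3.50 / 0.2095 = 16.71 moles air


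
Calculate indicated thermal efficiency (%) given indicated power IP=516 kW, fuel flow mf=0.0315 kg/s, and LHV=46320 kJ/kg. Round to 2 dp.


eta_ith = (IP / (mf * LHV)) * 100
Denominator = 0.0315 * 46320 = 1459.0800 kW
eta_ith = (516 / 1459.0800) * 100 = 35.36%


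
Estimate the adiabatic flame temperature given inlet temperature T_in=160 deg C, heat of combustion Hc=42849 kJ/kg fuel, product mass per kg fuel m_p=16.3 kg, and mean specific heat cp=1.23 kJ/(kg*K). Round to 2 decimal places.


T_ad = T_in + Hc / (m_p * cp)
Denominator = 16.3 * 1.23 = 20.0490
Temperature rise = 42849 / 20.0490 = 2137.21 K
T_ad = 160 + 2137.21 = 2297.21 deg C


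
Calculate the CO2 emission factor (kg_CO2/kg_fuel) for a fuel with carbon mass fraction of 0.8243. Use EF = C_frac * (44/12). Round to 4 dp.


EF = C_frac * (M_CO2 / M_C)
EF = 0.8243 * (44/12)
EF = 0.8243 * 3.666667 = 3.0224 kg_CO2/kg_fuel


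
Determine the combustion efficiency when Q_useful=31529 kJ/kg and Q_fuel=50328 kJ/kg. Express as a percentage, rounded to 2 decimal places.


Efficiency = (Q_useful / Q_fuel) * 100
Efficiency = (31529 / 50328) * 100
Efficiency = 0.6265 * 100 = 62.65%


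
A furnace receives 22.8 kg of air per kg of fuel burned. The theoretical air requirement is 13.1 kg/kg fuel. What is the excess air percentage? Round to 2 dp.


Excess air = actual - stoichiometric = 22.8 - 13.1 = 9.70 kg/kg fuel
Excess air % = (excess / stoich) * 100 = (9.70 / 13.1) * 100 = 74.05%


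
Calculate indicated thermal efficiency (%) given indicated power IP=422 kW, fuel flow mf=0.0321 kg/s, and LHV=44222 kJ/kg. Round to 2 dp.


eta_ith = (IP / (mf * LHV)) * 100
Denominator = 0.0321 * 44222 = 1419.5262 kW
eta_ith = (422 / 1419.5262) * 100 = 29.73%


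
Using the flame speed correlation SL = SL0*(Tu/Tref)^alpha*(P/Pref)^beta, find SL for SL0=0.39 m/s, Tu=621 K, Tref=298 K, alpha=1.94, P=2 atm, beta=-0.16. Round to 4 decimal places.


SL = SL0 * (Tu/Tref)^alpha * (P/Pref)^beta
T ratio = 621/298 = 2.08389262
(T ratio)^alpha = 2.08389262^1.94 = 4.155451
(P/Pref)^beta = 2^(-0.16) = 0.895025
SL = 0.39 * 4.155451 * 0.895025 = 1.4505 m/s


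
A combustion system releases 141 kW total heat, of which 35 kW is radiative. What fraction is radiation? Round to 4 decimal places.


f_rad = Q_rad / Q_total
f_rad = 35 / 141 = 0.2482


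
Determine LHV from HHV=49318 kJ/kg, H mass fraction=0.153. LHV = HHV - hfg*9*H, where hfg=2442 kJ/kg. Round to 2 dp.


LHV = HHV - hfg * 9 * H
Water correction = 2442 * 9 * 0.153 = 3362.634 kJ/kg
LHV = 49318 - 3362.634 = 45955.37 kJ/kg


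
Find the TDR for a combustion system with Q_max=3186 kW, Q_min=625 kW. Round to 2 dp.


TDR = Q_max / Q_min
TDR = 3186 / 625 = 5.10


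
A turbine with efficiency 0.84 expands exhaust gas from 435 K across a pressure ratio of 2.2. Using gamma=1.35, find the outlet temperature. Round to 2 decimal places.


T_out = T_in * (1 - eta * (1 - PR^(-(gamma-1)/gamma)))
Exponent = -(1.35-1)/1.35 = -0.25925926
PR^exp = 2.2^(-0.25925926) = 0.81512413
Factor = 1 - 0.84*(1 - 0.81512413) = 0.84470427
T_out = 435 * 0.84470427 = 367.45 K


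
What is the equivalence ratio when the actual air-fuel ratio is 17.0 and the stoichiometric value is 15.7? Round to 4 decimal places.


phi = AFR_stoich / AFR_actual
phi = 15.7 / 17.0 = 0.9235


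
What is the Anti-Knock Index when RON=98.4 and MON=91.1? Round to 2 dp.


AKI = (RON + MON) / 2
AKI = (98.4 + 91.1) / 2
AKI = 189.5 / 2 = 94.75


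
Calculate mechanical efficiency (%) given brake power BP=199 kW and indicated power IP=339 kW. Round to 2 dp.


eta_mech = (BP / IP) * 100
Ratio = 199 / 339 = 0.5870
eta_mech = 0.5870 * 100 = 58.70%


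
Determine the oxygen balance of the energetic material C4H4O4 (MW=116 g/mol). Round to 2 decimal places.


OB = -1600 * (2C + H/2 - O) / MW
Inner = 2*4 + 4/2 - 4 = 6.00
OB = -1600 * 6.00 / 116 = -82.76%


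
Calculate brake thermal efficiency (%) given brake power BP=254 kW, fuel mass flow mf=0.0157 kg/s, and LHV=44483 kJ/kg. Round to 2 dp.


eta_BTE = (BP / (mf * LHV)) * 100
Denominator = 0.0157 * 44483 = 698.3831 kW
eta_BTE = (254 / 698.3831) * 100 = 36.37%


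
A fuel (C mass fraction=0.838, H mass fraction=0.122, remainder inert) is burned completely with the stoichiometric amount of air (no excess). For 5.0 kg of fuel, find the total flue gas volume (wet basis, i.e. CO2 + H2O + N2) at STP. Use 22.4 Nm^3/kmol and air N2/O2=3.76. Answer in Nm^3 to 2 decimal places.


Per kg fuel: CO2 = (C/12 kmol)*22.4 = (0.838/12)*22.4 = 1.56427 Nm^3
Per kg fuel: H2O = (H/2 kmol)*22.4 = (0.122/2)*22.4 = 1.36640 Nm^3
O2 needed per kg fuel = C/12 + H/4 = 0.838/12 + 0.122/4 = 0.10033333 kmol
Per kg fuel: N2 = O2*3.76*22.4 = 0.10033333*3.76*22.4 = 8.45047 Nm^3
Total per kg = 1.56427 + 1.36640 + 8.45047 = 11.38114 Nm^3
Total = 11.38114 * 5.0 = 56.91 Nm^3


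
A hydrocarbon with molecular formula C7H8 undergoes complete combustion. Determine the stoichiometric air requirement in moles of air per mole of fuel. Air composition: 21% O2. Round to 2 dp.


Balanced combustion: C7H8 + 9 O2 -> 7 CO2 + 4 H2O
O2 needed = C + H/4 = 7 + 8/4 = 9.00 moles
Air moles = O2 / 0.21 = 9.00 / 0.21 = 42.86 moles air


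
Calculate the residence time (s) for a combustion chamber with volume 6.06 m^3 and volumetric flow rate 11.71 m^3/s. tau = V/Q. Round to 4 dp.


tau = V / Q_flow
tau = 6.06 / 11.71 = 0.5175 s


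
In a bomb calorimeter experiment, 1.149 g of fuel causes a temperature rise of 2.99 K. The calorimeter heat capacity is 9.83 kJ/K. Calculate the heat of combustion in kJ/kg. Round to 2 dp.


Hc = C_cal * delta_T / m_fuel
Q_released = 9.83 * 2.99 = 29.3917 kJ
m_fuel = 1.149 g = 1.149/1000 kg = 0.001149 kg
Hc = 29.3917 / 0.001149 = 25580.24 kJ/kg


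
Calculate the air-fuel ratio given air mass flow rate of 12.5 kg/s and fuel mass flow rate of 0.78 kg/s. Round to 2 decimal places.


AFR = m_air / m_fuel
AFR = 12.5 / 0.78 = 16.03


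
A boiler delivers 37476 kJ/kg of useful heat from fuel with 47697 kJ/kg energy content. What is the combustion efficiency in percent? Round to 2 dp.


Efficiency = (Q_useful / Q_fuel) * 100
Efficiency = (37476 / 47697) * 100
Efficiency = 0.7857 * 100 = 78.57%


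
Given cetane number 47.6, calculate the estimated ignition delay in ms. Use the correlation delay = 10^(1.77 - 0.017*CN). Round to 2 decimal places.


delay = 10^(1.77 - 0.017*CN)
Exponent = 1.77 - 0.017*47.6 = 0.9608
delay = 10^0.9608 = 9.14 ms


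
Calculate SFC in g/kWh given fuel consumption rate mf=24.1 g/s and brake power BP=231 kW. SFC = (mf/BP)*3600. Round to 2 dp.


SFC = (mf / BP) * 3600
Rate = 24.1 / 231 = 0.104329 g/(s*kW)
SFC = 0.104329 * 3600 = 375.58 g/kWh


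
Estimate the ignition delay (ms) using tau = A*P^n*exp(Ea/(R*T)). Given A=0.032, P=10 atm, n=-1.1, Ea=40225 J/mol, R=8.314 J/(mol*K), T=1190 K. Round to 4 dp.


tau = A * P^n * exp(Ea/(R*T))
P^n = 10^(-1.1) = 0.07943282
Ea/(R*T) = 40225/(8.314*1190) = 4.065735
exp(Ea/(R*T)) = 58.307751
tau = 0.032 * 0.07943282 * 58.307751 = 0.1482 ms


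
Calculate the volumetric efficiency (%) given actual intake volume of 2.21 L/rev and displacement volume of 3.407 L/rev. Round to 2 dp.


eta_v = (V_actual / V_disp) * 100
Ratio = 2.21 / 3.407 = 0.6487
eta_v = 0.6487 * 100 = 64.87%


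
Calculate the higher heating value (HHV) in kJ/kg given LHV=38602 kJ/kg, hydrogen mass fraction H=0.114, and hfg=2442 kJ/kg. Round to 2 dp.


HHV = LHV + hfg * 9 * H
Water addition = 2442 * 9 * 0.114 = 2505.492 kJ/kg
HHV = 38602 + 2505.492 = 41107.49 kJ/kg


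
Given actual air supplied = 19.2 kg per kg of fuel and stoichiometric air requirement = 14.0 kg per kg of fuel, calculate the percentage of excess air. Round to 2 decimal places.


Excess air = actual - stoichiometric = 19.2 - 14.0 = 5.20 kg/kg fuel
Excess air % = (excess / stoich) * 100 = (5.20 / 14.0) * 100 = 37.14%


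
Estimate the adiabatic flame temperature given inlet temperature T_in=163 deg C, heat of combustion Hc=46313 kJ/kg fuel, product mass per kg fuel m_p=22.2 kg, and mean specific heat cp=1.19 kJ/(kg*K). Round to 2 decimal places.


T_ad = T_in + Hc / (m_p * cp)
Denominator = 22.2 * 1.19 = 26.4180
Temperature rise = 46313 / 26.4180 = 1753.09 K
T_ad = 163 + 1753.09 = 1916.09 deg C


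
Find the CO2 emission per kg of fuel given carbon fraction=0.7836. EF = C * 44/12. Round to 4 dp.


EF = C_frac * (M_CO2 / M_C)
EF = 0.7836 * (44/12)
EF = 0.7836 * 3.666667 = 2.8732 kg_CO2/kg_fuel


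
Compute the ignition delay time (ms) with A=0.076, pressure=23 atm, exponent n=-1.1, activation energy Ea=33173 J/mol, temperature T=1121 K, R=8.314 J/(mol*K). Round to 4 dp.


tau = A * P^n * exp(Ea/(R*T))
P^n = 23^(-1.1) = 0.03177601
Ea/(R*T) = 33173/(8.314*1121) = 3.559337
exp(Ea/(R*T)) = 35.139894
tau = 0.076 * 0.03177601 * 35.139894 = 0.0849 ms


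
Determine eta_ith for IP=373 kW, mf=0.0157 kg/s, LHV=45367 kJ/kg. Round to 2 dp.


eta_ith = (IP / (mf * LHV)) * 100
Denominator = 0.0157 * 45367 = 712.2619 kW
eta_ith = (373 / 712.2619) * 100 = 52.37%


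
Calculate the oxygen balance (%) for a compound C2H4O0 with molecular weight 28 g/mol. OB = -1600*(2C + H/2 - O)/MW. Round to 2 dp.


OB = -1600 * (2C + H/2 - O) / MW
Inner = 2*2 + 4/2 - 0 = 6.00
OB = -1600 * 6.00 / 28 = -342.86%


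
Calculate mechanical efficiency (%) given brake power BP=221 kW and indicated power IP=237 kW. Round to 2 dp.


eta_mech = (BP / IP) * 100
Ratio = 221 / 237 = 0.9325
eta_mech = 0.9325 * 100 = 93.25%


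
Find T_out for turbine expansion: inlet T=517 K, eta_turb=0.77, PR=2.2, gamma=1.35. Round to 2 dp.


T_out = T_in * (1 - eta * (1 - PR^(-(gamma-1)/gamma)))
Exponent = -(1.35-1)/1.35 = -0.25925926
PR^exp = 2.2^(-0.25925926) = 0.81512413
Factor = 1 - 0.77*(1 - 0.81512413) = 0.85764558
T_out = 517 * 0.85764558 = 443.40 K


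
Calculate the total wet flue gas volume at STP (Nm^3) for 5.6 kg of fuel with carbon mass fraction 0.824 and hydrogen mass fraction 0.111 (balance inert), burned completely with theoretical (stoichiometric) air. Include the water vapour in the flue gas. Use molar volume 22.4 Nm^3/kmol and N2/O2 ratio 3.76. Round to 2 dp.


Per kg fuel: CO2 = (C/12 kmol)*22.4 = (0.824/12)*22.4 = 1.53813 Nm^3
Per kg fuel: H2O = (H/2 kmol)*22.4 = (0.111/2)*22.4 = 1.24320 Nm^3
O2 needed per kg fuel = C/12 + H/4 = 0.824/12 + 0.111/4 = 0.09641667 kmol
Per kg fuel: N2 = O2*3.76*22.4 = 0.09641667*3.76*22.4 = 8.12060 Nm^3
Total per kg = 1.53813 + 1.24320 + 8.12060 = 10.90193 Nm^3
Total = 10.90193 * 5.6 = 61.05 Nm^3


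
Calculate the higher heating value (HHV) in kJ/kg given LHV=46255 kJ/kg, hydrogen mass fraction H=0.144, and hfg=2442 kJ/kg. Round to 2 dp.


HHV = LHV + hfg * 9 * H
Water addition = 2442 * 9 * 0.144 = 3164.832 kJ/kg
HHV = 46255 + 3164.832 = 49419.83 kJ/kg


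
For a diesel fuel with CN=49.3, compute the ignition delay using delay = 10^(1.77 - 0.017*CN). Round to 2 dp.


delay = 10^(1.77 - 0.017*CN)
Exponent = 1.77 - 0.017*49.3 = 0.9319
delay = 10^0.9319 = 8.55 ms


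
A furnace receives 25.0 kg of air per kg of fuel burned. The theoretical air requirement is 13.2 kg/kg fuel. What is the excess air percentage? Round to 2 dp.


Excess air = actual - stoichiometric = 25.0 - 13.2 = 11.80 kg/kg fuel
Excess air % = (excess / stoich) * 100 = (11.80 / 13.2) * 100 = 89.39%


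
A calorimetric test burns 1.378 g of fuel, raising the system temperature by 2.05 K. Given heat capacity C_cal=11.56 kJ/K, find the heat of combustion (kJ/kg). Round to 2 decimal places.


Hc = C_cal * delta_T / m_fuel
Q_released = 11.56 * 2.05 = 23.6980 kJ
m_fuel = 1.378 g = 1.378/1000 kg = 0.001378 kg
Hc = 23.6980 / 0.001378 = 17197.39 kJ/kg


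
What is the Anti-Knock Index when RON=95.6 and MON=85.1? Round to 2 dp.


AKI = (RON + MON) / 2
AKI = (95.6 + 85.1) / 2
AKI = 180.7 / 2 = 90.35


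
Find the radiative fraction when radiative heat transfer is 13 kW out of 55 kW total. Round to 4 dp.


f_rad = Q_rad / Q_total
f_rad = 13 / 55 = 0.2364


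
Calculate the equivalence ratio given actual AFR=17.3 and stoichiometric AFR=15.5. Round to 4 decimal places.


phi = AFR_stoich / AFR_actual
phi = 15.5 / 17.3 = 0.8960


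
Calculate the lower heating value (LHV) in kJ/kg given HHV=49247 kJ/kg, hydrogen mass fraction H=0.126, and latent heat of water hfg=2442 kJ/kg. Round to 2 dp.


LHV = HHV - hfg * 9 * H
Water correction = 2442 * 9 * 0.126 = 2769.228 kJ/kg
LHV = 49247 - 2769.228 = 46477.77 kJ/kg


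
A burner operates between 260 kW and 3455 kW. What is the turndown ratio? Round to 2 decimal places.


TDR = Q_max / Q_min
TDR = 3455 / 260 = 13.29


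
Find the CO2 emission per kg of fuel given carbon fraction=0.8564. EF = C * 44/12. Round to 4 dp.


EF = C_frac * (M_CO2 / M_C)
EF = 0.8564 * (44/12)
EF = 0.8564 * 3.666667 = 3.1401 kg_CO2/kg_fuel


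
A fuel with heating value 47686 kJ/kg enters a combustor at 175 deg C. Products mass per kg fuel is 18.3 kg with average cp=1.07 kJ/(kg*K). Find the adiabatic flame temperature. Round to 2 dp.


T_ad = T_in + Hc / (m_p * cp)
Denominator = 18.3 * 1.07 = 19.5810
Temperature rise = 47686 / 19.5810 = 2435.32 K
T_ad = 175 + 2435.32 = 2610.32 deg C


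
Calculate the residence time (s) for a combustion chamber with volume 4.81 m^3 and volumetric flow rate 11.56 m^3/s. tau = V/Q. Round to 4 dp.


tau = V / Q_flow
tau = 4.81 / 11.56 = 0.4161 s


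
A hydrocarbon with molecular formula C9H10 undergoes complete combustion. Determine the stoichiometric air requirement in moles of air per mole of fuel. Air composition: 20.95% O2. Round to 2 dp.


Balanced combustion: C9H10 + 11.5 O2 -> 9 CO2 + 5 H2O
O2 needed = C + H/4 = 9 + 10/4 = 11.50 moles
Air moles = O2 / 0.2095 = 11.50 / 0.2095 = 54.89 moles air


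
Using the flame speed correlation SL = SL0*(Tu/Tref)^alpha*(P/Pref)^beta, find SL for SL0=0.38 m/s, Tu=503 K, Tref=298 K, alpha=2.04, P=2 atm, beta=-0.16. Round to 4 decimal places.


SL = SL0 * (Tu/Tref)^alpha * (P/Pref)^beta
T ratio = 503/298 = 1.68791946
(T ratio)^alpha = 1.68791946^2.04 = 2.909360
(P/Pref)^beta = 2^(-0.16) = 0.895025
SL = 0.38 * 2.909360 * 0.895025 = 0.9895 m/s


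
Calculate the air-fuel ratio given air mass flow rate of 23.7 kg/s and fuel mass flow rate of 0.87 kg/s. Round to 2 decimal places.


AFR = m_air / m_fuel
AFR = 23.7 / 0.87 = 27.24


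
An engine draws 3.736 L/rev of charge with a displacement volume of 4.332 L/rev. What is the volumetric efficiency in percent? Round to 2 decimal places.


eta_v = (V_actual / V_disp) * 100
Ratio = 3.736 / 4.332 = 0.8624
eta_v = 0.8624 * 100 = 86.24%


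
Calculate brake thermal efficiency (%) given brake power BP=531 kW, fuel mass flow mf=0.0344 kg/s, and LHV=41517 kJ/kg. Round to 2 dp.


eta_BTE = (BP / (mf * LHV)) * 100
Denominator = 0.0344 * 41517 = 1428.1848 kW
eta_BTE = (531 / 1428.1848) * 100 = 37.18%


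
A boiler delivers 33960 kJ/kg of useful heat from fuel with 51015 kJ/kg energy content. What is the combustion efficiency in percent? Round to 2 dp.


Efficiency = (Q_useful / Q_fuel) * 100
Efficiency = (33960 / 51015) * 100
Efficiency = 0.6657 * 100 = 66.57%


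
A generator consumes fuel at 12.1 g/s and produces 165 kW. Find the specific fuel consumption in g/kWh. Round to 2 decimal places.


SFC = (mf / BP) * 3600
Rate = 12.1 / 165 = 0.073333 g/(s*kW)
SFC = 0.073333 * 3600 = 264.00 g/kWh


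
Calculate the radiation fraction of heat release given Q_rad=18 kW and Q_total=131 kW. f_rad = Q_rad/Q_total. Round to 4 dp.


f_rad = Q_rad / Q_total
f_rad = 18 / 131 = 0.1374


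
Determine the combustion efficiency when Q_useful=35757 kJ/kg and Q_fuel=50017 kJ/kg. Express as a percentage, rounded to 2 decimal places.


Efficiency = (Q_useful / Q_fuel) * 100
Efficiency = (35757 / 50017) * 100
Efficiency = 0.7149 * 100 = 71.49%


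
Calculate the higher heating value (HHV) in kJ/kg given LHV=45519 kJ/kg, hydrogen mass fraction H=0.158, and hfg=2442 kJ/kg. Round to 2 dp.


HHV = LHV + hfg * 9 * H
Water addition = 2442 * 9 * 0.158 = 3472.524 kJ/kg
HHV = 45519 + 3472.524 = 48991.52 kJ/kg


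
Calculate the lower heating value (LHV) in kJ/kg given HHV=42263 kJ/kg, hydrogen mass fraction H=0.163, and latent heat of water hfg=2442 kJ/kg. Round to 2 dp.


LHV = HHV - hfg * 9 * H
Water correction = 2442 * 9 * 0.163 = 3582.414 kJ/kg
LHV = 42263 - 3582.414 = 38680.59 kJ/kg


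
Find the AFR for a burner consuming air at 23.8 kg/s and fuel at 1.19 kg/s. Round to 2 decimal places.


AFR = m_air / m_fuel
AFR = 23.8 / 1.19 = 20.00


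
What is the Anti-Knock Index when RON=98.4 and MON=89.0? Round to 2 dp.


AKI = (RON + MON) / 2
AKI = (98.4 + 89.0) / 2
AKI = 187.4 / 2 = 93.70


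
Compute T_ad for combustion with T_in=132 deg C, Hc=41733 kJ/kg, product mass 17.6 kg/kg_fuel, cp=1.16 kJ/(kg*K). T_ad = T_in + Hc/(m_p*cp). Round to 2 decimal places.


T_ad = T_in + Hc / (m_p * cp)
Denominator = 17.6 * 1.16 = 20.4160
Temperature rise = 41733 / 20.4160 = 2044.13 K
T_ad = 132 + 2044.13 = 2176.13 deg C


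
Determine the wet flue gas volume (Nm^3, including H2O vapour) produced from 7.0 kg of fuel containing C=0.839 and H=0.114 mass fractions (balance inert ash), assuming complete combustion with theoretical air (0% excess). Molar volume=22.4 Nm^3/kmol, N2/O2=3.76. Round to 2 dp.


Per kg fuel: CO2 = (C/12 kmol)*22.4 = (0.839/12)*22.4 = 1.56613 Nm^3
Per kg fuel: H2O = (H/2 kmol)*22.4 = (0.114/2)*22.4 = 1.27680 Nm^3
O2 needed per kg fuel = C/12 + H/4 = 0.839/12 + 0.114/4 = 0.09841667 kmol
Per kg fuel: N2 = O2*3.76*22.4 = 0.09841667*3.76*22.4 = 8.28905 Nm^3
Total per kg = 1.56613 + 1.27680 + 8.28905 = 11.13198 Nm^3
Total = 11.13198 * 7.0 = 77.92 Nm^3


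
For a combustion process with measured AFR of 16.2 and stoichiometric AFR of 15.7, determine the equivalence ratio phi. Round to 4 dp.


phi = AFR_stoich / AFR_actual
phi = 15.7 / 16.2 = 0.9691


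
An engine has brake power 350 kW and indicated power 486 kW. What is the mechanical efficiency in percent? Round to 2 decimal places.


eta_mech = (BP / IP) * 100
Ratio = 350 / 486 = 0.7202
eta_mech = 0.7202 * 100 = 72.02%


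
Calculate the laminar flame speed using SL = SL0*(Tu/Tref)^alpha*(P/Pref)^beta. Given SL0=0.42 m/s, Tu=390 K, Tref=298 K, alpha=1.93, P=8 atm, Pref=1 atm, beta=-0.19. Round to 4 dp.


SL = SL0 * (Tu/Tref)^alpha * (P/Pref)^beta
T ratio = 390/298 = 1.30872483
(T ratio)^alpha = 1.30872483^1.93 = 1.680805
(P/Pref)^beta = 8^(-0.19) = 0.673617
SL = 0.42 * 1.680805 * 0.673617 = 0.4755 m/s


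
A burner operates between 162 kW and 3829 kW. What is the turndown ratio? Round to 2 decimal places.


TDR = Q_max / Q_min
TDR = 3829 / 162 = 23.64


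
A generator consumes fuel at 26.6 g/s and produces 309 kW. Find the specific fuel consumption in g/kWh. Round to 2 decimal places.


SFC = (mf / BP) * 3600
Rate = 26.6 / 309 = 0.086084 g/(s*kW)
SFC = 0.086084 * 3600 = 309.90 g/kWh


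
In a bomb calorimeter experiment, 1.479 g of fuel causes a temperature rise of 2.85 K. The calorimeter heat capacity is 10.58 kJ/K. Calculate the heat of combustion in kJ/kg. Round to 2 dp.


Hc = C_cal * delta_T / m_fuel
Q_released = 10.58 * 2.85 = 30.1530 kJ
m_fuel = 1.479 g = 1.479/1000 kg = 0.001479 kg
Hc = 30.1530 / 0.001479 = 20387.42 kJ/kg
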